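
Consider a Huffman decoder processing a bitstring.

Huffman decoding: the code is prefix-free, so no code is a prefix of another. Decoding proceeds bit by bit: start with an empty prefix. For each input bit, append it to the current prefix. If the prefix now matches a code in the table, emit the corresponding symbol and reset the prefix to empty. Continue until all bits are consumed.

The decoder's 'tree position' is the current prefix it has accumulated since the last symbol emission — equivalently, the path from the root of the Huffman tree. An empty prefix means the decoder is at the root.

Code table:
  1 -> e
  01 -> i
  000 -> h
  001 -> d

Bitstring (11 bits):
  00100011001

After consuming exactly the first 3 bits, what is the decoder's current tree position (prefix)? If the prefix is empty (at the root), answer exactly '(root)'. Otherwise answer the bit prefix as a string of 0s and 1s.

Bit 0: prefix='0' (no match yet)
Bit 1: prefix='00' (no match yet)
Bit 2: prefix='001' -> emit 'd', reset

Answer: (root)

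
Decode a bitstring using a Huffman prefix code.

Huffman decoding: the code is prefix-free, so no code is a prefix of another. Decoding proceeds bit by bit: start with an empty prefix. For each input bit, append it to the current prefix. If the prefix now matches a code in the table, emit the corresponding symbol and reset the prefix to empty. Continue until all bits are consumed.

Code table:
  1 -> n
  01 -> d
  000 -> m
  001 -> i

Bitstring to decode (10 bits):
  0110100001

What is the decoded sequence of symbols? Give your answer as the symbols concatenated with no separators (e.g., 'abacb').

Answer: dndmd

Derivation:
Bit 0: prefix='0' (no match yet)
Bit 1: prefix='01' -> emit 'd', reset
Bit 2: prefix='1' -> emit 'n', reset
Bit 3: prefix='0' (no match yet)
Bit 4: prefix='01' -> emit 'd', reset
Bit 5: prefix='0' (no match yet)
Bit 6: prefix='00' (no match yet)
Bit 7: prefix='000' -> emit 'm', reset
Bit 8: prefix='0' (no match yet)
Bit 9: prefix='01' -> emit 'd', reset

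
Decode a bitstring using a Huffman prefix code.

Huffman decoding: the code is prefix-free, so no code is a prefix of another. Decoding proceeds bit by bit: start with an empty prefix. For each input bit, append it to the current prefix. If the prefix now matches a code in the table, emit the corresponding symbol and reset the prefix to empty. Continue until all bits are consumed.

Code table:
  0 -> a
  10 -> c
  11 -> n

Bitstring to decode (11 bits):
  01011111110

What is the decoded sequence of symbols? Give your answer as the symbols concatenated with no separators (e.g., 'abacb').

Bit 0: prefix='0' -> emit 'a', reset
Bit 1: prefix='1' (no match yet)
Bit 2: prefix='10' -> emit 'c', reset
Bit 3: prefix='1' (no match yet)
Bit 4: prefix='11' -> emit 'n', reset
Bit 5: prefix='1' (no match yet)
Bit 6: prefix='11' -> emit 'n', reset
Bit 7: prefix='1' (no match yet)
Bit 8: prefix='11' -> emit 'n', reset
Bit 9: prefix='1' (no match yet)
Bit 10: prefix='10' -> emit 'c', reset

Answer: acnnnc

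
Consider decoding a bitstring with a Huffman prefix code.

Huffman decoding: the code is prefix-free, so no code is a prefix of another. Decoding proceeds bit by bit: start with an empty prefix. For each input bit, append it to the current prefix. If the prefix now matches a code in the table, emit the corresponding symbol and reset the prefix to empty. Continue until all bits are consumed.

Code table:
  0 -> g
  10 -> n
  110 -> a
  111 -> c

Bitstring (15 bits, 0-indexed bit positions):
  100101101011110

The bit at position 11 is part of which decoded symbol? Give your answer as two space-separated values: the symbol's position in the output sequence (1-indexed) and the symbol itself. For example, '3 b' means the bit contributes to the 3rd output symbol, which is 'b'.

Answer: 6 c

Derivation:
Bit 0: prefix='1' (no match yet)
Bit 1: prefix='10' -> emit 'n', reset
Bit 2: prefix='0' -> emit 'g', reset
Bit 3: prefix='1' (no match yet)
Bit 4: prefix='10' -> emit 'n', reset
Bit 5: prefix='1' (no match yet)
Bit 6: prefix='11' (no match yet)
Bit 7: prefix='110' -> emit 'a', reset
Bit 8: prefix='1' (no match yet)
Bit 9: prefix='10' -> emit 'n', reset
Bit 10: prefix='1' (no match yet)
Bit 11: prefix='11' (no match yet)
Bit 12: prefix='111' -> emit 'c', reset
Bit 13: prefix='1' (no match yet)
Bit 14: prefix='10' -> emit 'n', reset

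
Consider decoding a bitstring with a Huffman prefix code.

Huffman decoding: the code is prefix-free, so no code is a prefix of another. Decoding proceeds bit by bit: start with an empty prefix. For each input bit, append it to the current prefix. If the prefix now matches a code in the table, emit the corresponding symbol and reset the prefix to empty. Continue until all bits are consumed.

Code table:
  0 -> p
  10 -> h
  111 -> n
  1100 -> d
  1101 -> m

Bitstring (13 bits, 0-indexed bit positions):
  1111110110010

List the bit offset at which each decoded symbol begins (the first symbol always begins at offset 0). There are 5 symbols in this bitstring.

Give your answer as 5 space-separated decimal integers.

Answer: 0 3 6 7 11

Derivation:
Bit 0: prefix='1' (no match yet)
Bit 1: prefix='11' (no match yet)
Bit 2: prefix='111' -> emit 'n', reset
Bit 3: prefix='1' (no match yet)
Bit 4: prefix='11' (no match yet)
Bit 5: prefix='111' -> emit 'n', reset
Bit 6: prefix='0' -> emit 'p', reset
Bit 7: prefix='1' (no match yet)
Bit 8: prefix='11' (no match yet)
Bit 9: prefix='110' (no match yet)
Bit 10: prefix='1100' -> emit 'd', reset
Bit 11: prefix='1' (no match yet)
Bit 12: prefix='10' -> emit 'h', reset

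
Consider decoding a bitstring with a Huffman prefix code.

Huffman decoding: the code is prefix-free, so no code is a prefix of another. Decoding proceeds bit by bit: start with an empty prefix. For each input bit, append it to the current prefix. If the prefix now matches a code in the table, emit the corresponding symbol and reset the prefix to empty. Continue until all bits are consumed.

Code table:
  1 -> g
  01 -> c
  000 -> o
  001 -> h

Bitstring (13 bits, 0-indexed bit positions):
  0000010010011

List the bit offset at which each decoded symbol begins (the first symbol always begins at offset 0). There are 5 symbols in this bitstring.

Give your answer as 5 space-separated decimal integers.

Answer: 0 3 6 9 12

Derivation:
Bit 0: prefix='0' (no match yet)
Bit 1: prefix='00' (no match yet)
Bit 2: prefix='000' -> emit 'o', reset
Bit 3: prefix='0' (no match yet)
Bit 4: prefix='00' (no match yet)
Bit 5: prefix='001' -> emit 'h', reset
Bit 6: prefix='0' (no match yet)
Bit 7: prefix='00' (no match yet)
Bit 8: prefix='001' -> emit 'h', reset
Bit 9: prefix='0' (no match yet)
Bit 10: prefix='00' (no match yet)
Bit 11: prefix='001' -> emit 'h', reset
Bit 12: prefix='1' -> emit 'g', reset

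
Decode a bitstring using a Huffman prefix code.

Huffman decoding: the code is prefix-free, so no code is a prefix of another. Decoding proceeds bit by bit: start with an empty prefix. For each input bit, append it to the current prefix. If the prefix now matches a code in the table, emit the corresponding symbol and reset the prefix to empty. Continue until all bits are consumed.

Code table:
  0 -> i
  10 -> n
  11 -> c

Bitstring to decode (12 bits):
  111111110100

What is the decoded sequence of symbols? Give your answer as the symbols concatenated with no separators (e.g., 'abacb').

Answer: ccccini

Derivation:
Bit 0: prefix='1' (no match yet)
Bit 1: prefix='11' -> emit 'c', reset
Bit 2: prefix='1' (no match yet)
Bit 3: prefix='11' -> emit 'c', reset
Bit 4: prefix='1' (no match yet)
Bit 5: prefix='11' -> emit 'c', reset
Bit 6: prefix='1' (no match yet)
Bit 7: prefix='11' -> emit 'c', reset
Bit 8: prefix='0' -> emit 'i', reset
Bit 9: prefix='1' (no match yet)
Bit 10: prefix='10' -> emit 'n', reset
Bit 11: prefix='0' -> emit 'i', reset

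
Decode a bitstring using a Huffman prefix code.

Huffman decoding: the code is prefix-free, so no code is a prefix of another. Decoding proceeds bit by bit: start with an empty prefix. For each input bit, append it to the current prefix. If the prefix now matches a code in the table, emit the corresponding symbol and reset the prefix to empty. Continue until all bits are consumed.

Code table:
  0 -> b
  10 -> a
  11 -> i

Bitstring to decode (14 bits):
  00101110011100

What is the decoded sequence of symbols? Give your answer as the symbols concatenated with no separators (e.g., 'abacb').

Bit 0: prefix='0' -> emit 'b', reset
Bit 1: prefix='0' -> emit 'b', reset
Bit 2: prefix='1' (no match yet)
Bit 3: prefix='10' -> emit 'a', reset
Bit 4: prefix='1' (no match yet)
Bit 5: prefix='11' -> emit 'i', reset
Bit 6: prefix='1' (no match yet)
Bit 7: prefix='10' -> emit 'a', reset
Bit 8: prefix='0' -> emit 'b', reset
Bit 9: prefix='1' (no match yet)
Bit 10: prefix='11' -> emit 'i', reset
Bit 11: prefix='1' (no match yet)
Bit 12: prefix='10' -> emit 'a', reset
Bit 13: prefix='0' -> emit 'b', reset

Answer: bbaiabiab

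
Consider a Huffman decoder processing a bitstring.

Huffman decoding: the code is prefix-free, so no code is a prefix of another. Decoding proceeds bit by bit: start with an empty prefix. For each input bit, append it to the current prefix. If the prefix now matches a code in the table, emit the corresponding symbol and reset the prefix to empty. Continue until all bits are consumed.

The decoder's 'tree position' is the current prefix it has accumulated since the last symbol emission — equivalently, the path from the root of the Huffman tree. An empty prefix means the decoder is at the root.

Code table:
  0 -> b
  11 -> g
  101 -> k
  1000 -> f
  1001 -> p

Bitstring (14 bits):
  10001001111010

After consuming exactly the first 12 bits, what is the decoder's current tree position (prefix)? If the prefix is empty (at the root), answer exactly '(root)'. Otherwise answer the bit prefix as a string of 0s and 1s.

Answer: 10

Derivation:
Bit 0: prefix='1' (no match yet)
Bit 1: prefix='10' (no match yet)
Bit 2: prefix='100' (no match yet)
Bit 3: prefix='1000' -> emit 'f', reset
Bit 4: prefix='1' (no match yet)
Bit 5: prefix='10' (no match yet)
Bit 6: prefix='100' (no match yet)
Bit 7: prefix='1001' -> emit 'p', reset
Bit 8: prefix='1' (no match yet)
Bit 9: prefix='11' -> emit 'g', reset
Bit 10: prefix='1' (no match yet)
Bit 11: prefix='10' (no match yet)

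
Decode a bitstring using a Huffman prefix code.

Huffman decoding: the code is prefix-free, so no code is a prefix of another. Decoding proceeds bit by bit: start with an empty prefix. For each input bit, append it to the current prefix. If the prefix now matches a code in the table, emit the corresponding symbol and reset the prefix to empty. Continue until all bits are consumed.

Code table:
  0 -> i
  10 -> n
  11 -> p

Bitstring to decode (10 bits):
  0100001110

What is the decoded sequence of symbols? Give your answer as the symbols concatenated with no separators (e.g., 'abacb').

Bit 0: prefix='0' -> emit 'i', reset
Bit 1: prefix='1' (no match yet)
Bit 2: prefix='10' -> emit 'n', reset
Bit 3: prefix='0' -> emit 'i', reset
Bit 4: prefix='0' -> emit 'i', reset
Bit 5: prefix='0' -> emit 'i', reset
Bit 6: prefix='1' (no match yet)
Bit 7: prefix='11' -> emit 'p', reset
Bit 8: prefix='1' (no match yet)
Bit 9: prefix='10' -> emit 'n', reset

Answer: iniiipn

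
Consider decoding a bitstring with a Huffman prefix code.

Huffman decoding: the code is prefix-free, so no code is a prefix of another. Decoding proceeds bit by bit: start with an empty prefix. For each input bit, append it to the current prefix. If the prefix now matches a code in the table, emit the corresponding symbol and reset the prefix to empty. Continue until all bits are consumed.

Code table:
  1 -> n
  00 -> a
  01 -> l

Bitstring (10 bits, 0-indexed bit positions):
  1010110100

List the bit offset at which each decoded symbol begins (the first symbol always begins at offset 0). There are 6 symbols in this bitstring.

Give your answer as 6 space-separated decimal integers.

Answer: 0 1 3 5 6 8

Derivation:
Bit 0: prefix='1' -> emit 'n', reset
Bit 1: prefix='0' (no match yet)
Bit 2: prefix='01' -> emit 'l', reset
Bit 3: prefix='0' (no match yet)
Bit 4: prefix='01' -> emit 'l', reset
Bit 5: prefix='1' -> emit 'n', reset
Bit 6: prefix='0' (no match yet)
Bit 7: prefix='01' -> emit 'l', reset
Bit 8: prefix='0' (no match yet)
Bit 9: prefix='00' -> emit 'a', reset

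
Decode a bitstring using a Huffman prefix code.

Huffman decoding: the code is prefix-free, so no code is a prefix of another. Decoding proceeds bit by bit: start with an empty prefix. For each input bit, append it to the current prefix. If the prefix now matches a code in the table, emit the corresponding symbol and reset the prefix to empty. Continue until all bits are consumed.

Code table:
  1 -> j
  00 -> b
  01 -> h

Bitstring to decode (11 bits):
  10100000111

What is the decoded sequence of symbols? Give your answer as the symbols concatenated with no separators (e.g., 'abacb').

Answer: jhbbhjj

Derivation:
Bit 0: prefix='1' -> emit 'j', reset
Bit 1: prefix='0' (no match yet)
Bit 2: prefix='01' -> emit 'h', reset
Bit 3: prefix='0' (no match yet)
Bit 4: prefix='00' -> emit 'b', reset
Bit 5: prefix='0' (no match yet)
Bit 6: prefix='00' -> emit 'b', reset
Bit 7: prefix='0' (no match yet)
Bit 8: prefix='01' -> emit 'h', reset
Bit 9: prefix='1' -> emit 'j', reset
Bit 10: prefix='1' -> emit 'j', reset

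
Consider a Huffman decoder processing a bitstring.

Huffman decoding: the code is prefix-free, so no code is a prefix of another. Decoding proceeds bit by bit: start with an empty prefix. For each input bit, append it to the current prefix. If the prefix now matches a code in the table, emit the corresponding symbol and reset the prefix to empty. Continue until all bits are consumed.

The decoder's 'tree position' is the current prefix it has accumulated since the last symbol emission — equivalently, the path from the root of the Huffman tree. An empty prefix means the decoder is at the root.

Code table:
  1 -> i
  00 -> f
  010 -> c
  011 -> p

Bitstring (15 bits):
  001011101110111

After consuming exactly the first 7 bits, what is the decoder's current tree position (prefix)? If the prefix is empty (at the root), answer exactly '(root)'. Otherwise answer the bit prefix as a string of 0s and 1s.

Answer: (root)

Derivation:
Bit 0: prefix='0' (no match yet)
Bit 1: prefix='00' -> emit 'f', reset
Bit 2: prefix='1' -> emit 'i', reset
Bit 3: prefix='0' (no match yet)
Bit 4: prefix='01' (no match yet)
Bit 5: prefix='011' -> emit 'p', reset
Bit 6: prefix='1' -> emit 'i', reset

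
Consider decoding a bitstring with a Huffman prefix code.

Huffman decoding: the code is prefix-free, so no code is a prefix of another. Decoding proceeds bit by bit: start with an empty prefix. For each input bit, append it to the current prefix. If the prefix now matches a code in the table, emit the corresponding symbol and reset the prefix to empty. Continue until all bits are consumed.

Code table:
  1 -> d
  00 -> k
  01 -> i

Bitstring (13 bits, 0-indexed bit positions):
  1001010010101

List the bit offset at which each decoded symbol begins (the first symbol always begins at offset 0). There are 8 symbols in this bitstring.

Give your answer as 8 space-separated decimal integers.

Bit 0: prefix='1' -> emit 'd', reset
Bit 1: prefix='0' (no match yet)
Bit 2: prefix='00' -> emit 'k', reset
Bit 3: prefix='1' -> emit 'd', reset
Bit 4: prefix='0' (no match yet)
Bit 5: prefix='01' -> emit 'i', reset
Bit 6: prefix='0' (no match yet)
Bit 7: prefix='00' -> emit 'k', reset
Bit 8: prefix='1' -> emit 'd', reset
Bit 9: prefix='0' (no match yet)
Bit 10: prefix='01' -> emit 'i', reset
Bit 11: prefix='0' (no match yet)
Bit 12: prefix='01' -> emit 'i', reset

Answer: 0 1 3 4 6 8 9 11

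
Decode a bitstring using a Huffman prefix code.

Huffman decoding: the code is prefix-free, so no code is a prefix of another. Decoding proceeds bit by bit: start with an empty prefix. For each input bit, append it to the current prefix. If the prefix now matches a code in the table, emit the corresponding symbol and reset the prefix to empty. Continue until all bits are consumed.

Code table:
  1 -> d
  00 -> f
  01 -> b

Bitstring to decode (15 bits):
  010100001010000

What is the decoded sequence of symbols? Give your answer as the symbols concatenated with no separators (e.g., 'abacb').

Answer: bbffdbff

Derivation:
Bit 0: prefix='0' (no match yet)
Bit 1: prefix='01' -> emit 'b', reset
Bit 2: prefix='0' (no match yet)
Bit 3: prefix='01' -> emit 'b', reset
Bit 4: prefix='0' (no match yet)
Bit 5: prefix='00' -> emit 'f', reset
Bit 6: prefix='0' (no match yet)
Bit 7: prefix='00' -> emit 'f', reset
Bit 8: prefix='1' -> emit 'd', reset
Bit 9: prefix='0' (no match yet)
Bit 10: prefix='01' -> emit 'b', reset
Bit 11: prefix='0' (no match yet)
Bit 12: prefix='00' -> emit 'f', reset
Bit 13: prefix='0' (no match yet)
Bit 14: prefix='00' -> emit 'f', reset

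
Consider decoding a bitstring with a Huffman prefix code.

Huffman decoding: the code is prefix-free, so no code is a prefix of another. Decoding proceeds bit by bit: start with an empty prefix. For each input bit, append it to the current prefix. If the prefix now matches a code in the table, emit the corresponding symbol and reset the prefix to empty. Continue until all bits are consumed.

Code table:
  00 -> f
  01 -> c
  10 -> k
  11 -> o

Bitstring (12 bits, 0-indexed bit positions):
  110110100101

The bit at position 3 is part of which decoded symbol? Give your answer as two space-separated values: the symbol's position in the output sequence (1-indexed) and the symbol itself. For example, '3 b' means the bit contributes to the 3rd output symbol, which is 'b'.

Answer: 2 c

Derivation:
Bit 0: prefix='1' (no match yet)
Bit 1: prefix='11' -> emit 'o', reset
Bit 2: prefix='0' (no match yet)
Bit 3: prefix='01' -> emit 'c', reset
Bit 4: prefix='1' (no match yet)
Bit 5: prefix='10' -> emit 'k', reset
Bit 6: prefix='1' (no match yet)
Bit 7: prefix='10' -> emit 'k', reset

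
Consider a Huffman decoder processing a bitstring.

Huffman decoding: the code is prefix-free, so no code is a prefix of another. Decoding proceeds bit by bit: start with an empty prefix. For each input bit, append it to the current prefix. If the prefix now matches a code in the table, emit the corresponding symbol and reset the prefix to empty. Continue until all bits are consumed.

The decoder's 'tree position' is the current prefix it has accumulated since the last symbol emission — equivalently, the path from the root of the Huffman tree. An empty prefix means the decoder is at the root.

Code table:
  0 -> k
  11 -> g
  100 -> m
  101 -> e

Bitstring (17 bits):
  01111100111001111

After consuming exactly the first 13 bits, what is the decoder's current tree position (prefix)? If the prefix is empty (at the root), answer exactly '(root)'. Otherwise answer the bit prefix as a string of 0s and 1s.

Answer: (root)

Derivation:
Bit 0: prefix='0' -> emit 'k', reset
Bit 1: prefix='1' (no match yet)
Bit 2: prefix='11' -> emit 'g', reset
Bit 3: prefix='1' (no match yet)
Bit 4: prefix='11' -> emit 'g', reset
Bit 5: prefix='1' (no match yet)
Bit 6: prefix='10' (no match yet)
Bit 7: prefix='100' -> emit 'm', reset
Bit 8: prefix='1' (no match yet)
Bit 9: prefix='11' -> emit 'g', reset
Bit 10: prefix='1' (no match yet)
Bit 11: prefix='10' (no match yet)
Bit 12: prefix='100' -> emit 'm', reset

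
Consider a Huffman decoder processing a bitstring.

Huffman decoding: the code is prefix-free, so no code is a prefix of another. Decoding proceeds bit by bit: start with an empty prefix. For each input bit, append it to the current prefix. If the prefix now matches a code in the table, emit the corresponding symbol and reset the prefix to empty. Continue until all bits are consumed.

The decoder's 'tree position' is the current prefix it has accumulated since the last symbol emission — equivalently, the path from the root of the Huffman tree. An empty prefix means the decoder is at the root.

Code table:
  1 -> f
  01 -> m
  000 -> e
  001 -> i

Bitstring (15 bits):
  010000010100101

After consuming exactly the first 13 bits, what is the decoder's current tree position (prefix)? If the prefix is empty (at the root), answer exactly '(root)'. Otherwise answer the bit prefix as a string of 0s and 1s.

Bit 0: prefix='0' (no match yet)
Bit 1: prefix='01' -> emit 'm', reset
Bit 2: prefix='0' (no match yet)
Bit 3: prefix='00' (no match yet)
Bit 4: prefix='000' -> emit 'e', reset
Bit 5: prefix='0' (no match yet)
Bit 6: prefix='00' (no match yet)
Bit 7: prefix='001' -> emit 'i', reset
Bit 8: prefix='0' (no match yet)
Bit 9: prefix='01' -> emit 'm', reset
Bit 10: prefix='0' (no match yet)
Bit 11: prefix='00' (no match yet)
Bit 12: prefix='001' -> emit 'i', reset

Answer: (root)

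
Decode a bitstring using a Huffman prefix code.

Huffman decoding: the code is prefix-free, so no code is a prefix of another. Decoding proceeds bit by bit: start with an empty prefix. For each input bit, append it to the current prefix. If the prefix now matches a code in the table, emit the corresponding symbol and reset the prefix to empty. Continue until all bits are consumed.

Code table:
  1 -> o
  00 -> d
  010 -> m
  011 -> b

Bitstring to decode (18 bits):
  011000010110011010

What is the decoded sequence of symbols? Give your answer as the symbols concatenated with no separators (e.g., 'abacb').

Bit 0: prefix='0' (no match yet)
Bit 1: prefix='01' (no match yet)
Bit 2: prefix='011' -> emit 'b', reset
Bit 3: prefix='0' (no match yet)
Bit 4: prefix='00' -> emit 'd', reset
Bit 5: prefix='0' (no match yet)
Bit 6: prefix='00' -> emit 'd', reset
Bit 7: prefix='1' -> emit 'o', reset
Bit 8: prefix='0' (no match yet)
Bit 9: prefix='01' (no match yet)
Bit 10: prefix='011' -> emit 'b', reset
Bit 11: prefix='0' (no match yet)
Bit 12: prefix='00' -> emit 'd', reset
Bit 13: prefix='1' -> emit 'o', reset
Bit 14: prefix='1' -> emit 'o', reset
Bit 15: prefix='0' (no match yet)
Bit 16: prefix='01' (no match yet)
Bit 17: prefix='010' -> emit 'm', reset

Answer: bddobdoom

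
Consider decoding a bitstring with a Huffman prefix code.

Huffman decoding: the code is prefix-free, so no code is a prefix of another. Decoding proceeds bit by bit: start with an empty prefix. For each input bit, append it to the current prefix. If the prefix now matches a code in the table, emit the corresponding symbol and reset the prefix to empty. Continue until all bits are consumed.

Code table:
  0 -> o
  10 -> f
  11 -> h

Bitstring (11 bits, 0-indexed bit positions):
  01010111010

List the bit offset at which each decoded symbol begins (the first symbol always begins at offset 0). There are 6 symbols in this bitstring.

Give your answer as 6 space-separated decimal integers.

Bit 0: prefix='0' -> emit 'o', reset
Bit 1: prefix='1' (no match yet)
Bit 2: prefix='10' -> emit 'f', reset
Bit 3: prefix='1' (no match yet)
Bit 4: prefix='10' -> emit 'f', reset
Bit 5: prefix='1' (no match yet)
Bit 6: prefix='11' -> emit 'h', reset
Bit 7: prefix='1' (no match yet)
Bit 8: prefix='10' -> emit 'f', reset
Bit 9: prefix='1' (no match yet)
Bit 10: prefix='10' -> emit 'f', reset

Answer: 0 1 3 5 7 9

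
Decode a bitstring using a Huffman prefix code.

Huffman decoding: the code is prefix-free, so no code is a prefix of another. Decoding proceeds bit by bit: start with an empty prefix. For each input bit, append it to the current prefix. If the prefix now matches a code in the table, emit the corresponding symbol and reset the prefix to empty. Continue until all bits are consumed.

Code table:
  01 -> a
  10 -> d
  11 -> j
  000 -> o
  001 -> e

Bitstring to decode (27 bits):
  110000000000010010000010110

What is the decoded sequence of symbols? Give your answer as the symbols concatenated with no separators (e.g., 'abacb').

Bit 0: prefix='1' (no match yet)
Bit 1: prefix='11' -> emit 'j', reset
Bit 2: prefix='0' (no match yet)
Bit 3: prefix='00' (no match yet)
Bit 4: prefix='000' -> emit 'o', reset
Bit 5: prefix='0' (no match yet)
Bit 6: prefix='00' (no match yet)
Bit 7: prefix='000' -> emit 'o', reset
Bit 8: prefix='0' (no match yet)
Bit 9: prefix='00' (no match yet)
Bit 10: prefix='000' -> emit 'o', reset
Bit 11: prefix='0' (no match yet)
Bit 12: prefix='00' (no match yet)
Bit 13: prefix='001' -> emit 'e', reset
Bit 14: prefix='0' (no match yet)
Bit 15: prefix='00' (no match yet)
Bit 16: prefix='001' -> emit 'e', reset
Bit 17: prefix='0' (no match yet)
Bit 18: prefix='00' (no match yet)
Bit 19: prefix='000' -> emit 'o', reset
Bit 20: prefix='0' (no match yet)
Bit 21: prefix='00' (no match yet)
Bit 22: prefix='001' -> emit 'e', reset
Bit 23: prefix='0' (no match yet)
Bit 24: prefix='01' -> emit 'a', reset
Bit 25: prefix='1' (no match yet)
Bit 26: prefix='10' -> emit 'd', reset

Answer: joooeeoead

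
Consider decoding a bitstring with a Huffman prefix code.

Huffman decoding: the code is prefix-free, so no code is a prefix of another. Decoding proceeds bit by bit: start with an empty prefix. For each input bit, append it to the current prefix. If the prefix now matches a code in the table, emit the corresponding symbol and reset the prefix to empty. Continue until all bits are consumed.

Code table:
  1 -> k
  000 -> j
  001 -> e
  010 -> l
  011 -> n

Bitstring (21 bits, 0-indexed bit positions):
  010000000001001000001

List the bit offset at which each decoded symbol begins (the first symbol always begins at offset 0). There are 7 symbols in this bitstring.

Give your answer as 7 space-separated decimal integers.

Bit 0: prefix='0' (no match yet)
Bit 1: prefix='01' (no match yet)
Bit 2: prefix='010' -> emit 'l', reset
Bit 3: prefix='0' (no match yet)
Bit 4: prefix='00' (no match yet)
Bit 5: prefix='000' -> emit 'j', reset
Bit 6: prefix='0' (no match yet)
Bit 7: prefix='00' (no match yet)
Bit 8: prefix='000' -> emit 'j', reset
Bit 9: prefix='0' (no match yet)
Bit 10: prefix='00' (no match yet)
Bit 11: prefix='001' -> emit 'e', reset
Bit 12: prefix='0' (no match yet)
Bit 13: prefix='00' (no match yet)
Bit 14: prefix='001' -> emit 'e', reset
Bit 15: prefix='0' (no match yet)
Bit 16: prefix='00' (no match yet)
Bit 17: prefix='000' -> emit 'j', reset
Bit 18: prefix='0' (no match yet)
Bit 19: prefix='00' (no match yet)
Bit 20: prefix='001' -> emit 'e', reset

Answer: 0 3 6 9 12 15 18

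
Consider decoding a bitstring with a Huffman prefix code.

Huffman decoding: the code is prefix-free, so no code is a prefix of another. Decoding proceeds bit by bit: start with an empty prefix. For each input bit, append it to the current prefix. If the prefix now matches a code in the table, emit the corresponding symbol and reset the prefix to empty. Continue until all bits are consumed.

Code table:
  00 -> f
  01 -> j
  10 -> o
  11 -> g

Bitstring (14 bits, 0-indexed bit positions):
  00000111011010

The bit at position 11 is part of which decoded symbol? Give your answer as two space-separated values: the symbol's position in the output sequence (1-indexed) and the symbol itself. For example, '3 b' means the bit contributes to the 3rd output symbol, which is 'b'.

Answer: 6 o

Derivation:
Bit 0: prefix='0' (no match yet)
Bit 1: prefix='00' -> emit 'f', reset
Bit 2: prefix='0' (no match yet)
Bit 3: prefix='00' -> emit 'f', reset
Bit 4: prefix='0' (no match yet)
Bit 5: prefix='01' -> emit 'j', reset
Bit 6: prefix='1' (no match yet)
Bit 7: prefix='11' -> emit 'g', reset
Bit 8: prefix='0' (no match yet)
Bit 9: prefix='01' -> emit 'j', reset
Bit 10: prefix='1' (no match yet)
Bit 11: prefix='10' -> emit 'o', reset
Bit 12: prefix='1' (no match yet)
Bit 13: prefix='10' -> emit 'o', reset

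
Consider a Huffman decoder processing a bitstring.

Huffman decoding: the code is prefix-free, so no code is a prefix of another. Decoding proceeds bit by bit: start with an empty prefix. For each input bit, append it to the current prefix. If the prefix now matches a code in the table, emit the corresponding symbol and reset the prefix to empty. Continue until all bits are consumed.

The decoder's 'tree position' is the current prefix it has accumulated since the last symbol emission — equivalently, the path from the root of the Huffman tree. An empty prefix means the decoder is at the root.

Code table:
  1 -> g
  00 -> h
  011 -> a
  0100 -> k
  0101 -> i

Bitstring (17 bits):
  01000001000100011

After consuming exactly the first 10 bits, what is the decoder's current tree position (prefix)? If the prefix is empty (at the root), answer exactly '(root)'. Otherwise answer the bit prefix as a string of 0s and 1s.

Bit 0: prefix='0' (no match yet)
Bit 1: prefix='01' (no match yet)
Bit 2: prefix='010' (no match yet)
Bit 3: prefix='0100' -> emit 'k', reset
Bit 4: prefix='0' (no match yet)
Bit 5: prefix='00' -> emit 'h', reset
Bit 6: prefix='0' (no match yet)
Bit 7: prefix='01' (no match yet)
Bit 8: prefix='010' (no match yet)
Bit 9: prefix='0100' -> emit 'k', reset

Answer: (root)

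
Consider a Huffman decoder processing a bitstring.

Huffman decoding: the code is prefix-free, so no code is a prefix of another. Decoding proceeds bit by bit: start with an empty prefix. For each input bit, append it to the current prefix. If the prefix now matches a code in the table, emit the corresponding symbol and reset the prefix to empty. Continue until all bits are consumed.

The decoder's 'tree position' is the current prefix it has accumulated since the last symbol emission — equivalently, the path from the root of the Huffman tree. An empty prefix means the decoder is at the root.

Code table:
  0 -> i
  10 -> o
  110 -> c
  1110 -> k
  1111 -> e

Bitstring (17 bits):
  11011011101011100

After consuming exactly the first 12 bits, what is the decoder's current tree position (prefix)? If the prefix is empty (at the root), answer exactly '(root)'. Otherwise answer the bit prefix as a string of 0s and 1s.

Bit 0: prefix='1' (no match yet)
Bit 1: prefix='11' (no match yet)
Bit 2: prefix='110' -> emit 'c', reset
Bit 3: prefix='1' (no match yet)
Bit 4: prefix='11' (no match yet)
Bit 5: prefix='110' -> emit 'c', reset
Bit 6: prefix='1' (no match yet)
Bit 7: prefix='11' (no match yet)
Bit 8: prefix='111' (no match yet)
Bit 9: prefix='1110' -> emit 'k', reset
Bit 10: prefix='1' (no match yet)
Bit 11: prefix='10' -> emit 'o', reset

Answer: (root)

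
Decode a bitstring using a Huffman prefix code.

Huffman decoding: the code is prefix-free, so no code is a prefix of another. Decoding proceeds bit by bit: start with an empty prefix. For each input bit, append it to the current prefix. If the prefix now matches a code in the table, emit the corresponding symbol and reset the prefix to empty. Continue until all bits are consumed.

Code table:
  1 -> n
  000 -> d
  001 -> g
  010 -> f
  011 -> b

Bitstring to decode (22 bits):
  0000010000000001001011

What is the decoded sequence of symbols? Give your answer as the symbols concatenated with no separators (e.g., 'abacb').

Answer: dgdddngb

Derivation:
Bit 0: prefix='0' (no match yet)
Bit 1: prefix='00' (no match yet)
Bit 2: prefix='000' -> emit 'd', reset
Bit 3: prefix='0' (no match yet)
Bit 4: prefix='00' (no match yet)
Bit 5: prefix='001' -> emit 'g', reset
Bit 6: prefix='0' (no match yet)
Bit 7: prefix='00' (no match yet)
Bit 8: prefix='000' -> emit 'd', reset
Bit 9: prefix='0' (no match yet)
Bit 10: prefix='00' (no match yet)
Bit 11: prefix='000' -> emit 'd', reset
Bit 12: prefix='0' (no match yet)
Bit 13: prefix='00' (no match yet)
Bit 14: prefix='000' -> emit 'd', reset
Bit 15: prefix='1' -> emit 'n', reset
Bit 16: prefix='0' (no match yet)
Bit 17: prefix='00' (no match yet)
Bit 18: prefix='001' -> emit 'g', reset
Bit 19: prefix='0' (no match yet)
Bit 20: prefix='01' (no match yet)
Bit 21: prefix='011' -> emit 'b', reset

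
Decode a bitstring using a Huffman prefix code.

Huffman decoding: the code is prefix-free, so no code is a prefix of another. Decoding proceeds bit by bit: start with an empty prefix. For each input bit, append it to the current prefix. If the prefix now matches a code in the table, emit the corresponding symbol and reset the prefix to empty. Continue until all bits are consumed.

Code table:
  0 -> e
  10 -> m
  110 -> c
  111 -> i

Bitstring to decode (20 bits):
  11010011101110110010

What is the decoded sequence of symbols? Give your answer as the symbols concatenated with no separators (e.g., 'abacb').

Bit 0: prefix='1' (no match yet)
Bit 1: prefix='11' (no match yet)
Bit 2: prefix='110' -> emit 'c', reset
Bit 3: prefix='1' (no match yet)
Bit 4: prefix='10' -> emit 'm', reset
Bit 5: prefix='0' -> emit 'e', reset
Bit 6: prefix='1' (no match yet)
Bit 7: prefix='11' (no match yet)
Bit 8: prefix='111' -> emit 'i', reset
Bit 9: prefix='0' -> emit 'e', reset
Bit 10: prefix='1' (no match yet)
Bit 11: prefix='11' (no match yet)
Bit 12: prefix='111' -> emit 'i', reset
Bit 13: prefix='0' -> emit 'e', reset
Bit 14: prefix='1' (no match yet)
Bit 15: prefix='11' (no match yet)
Bit 16: prefix='110' -> emit 'c', reset
Bit 17: prefix='0' -> emit 'e', reset
Bit 18: prefix='1' (no match yet)
Bit 19: prefix='10' -> emit 'm', reset

Answer: cmeieiecem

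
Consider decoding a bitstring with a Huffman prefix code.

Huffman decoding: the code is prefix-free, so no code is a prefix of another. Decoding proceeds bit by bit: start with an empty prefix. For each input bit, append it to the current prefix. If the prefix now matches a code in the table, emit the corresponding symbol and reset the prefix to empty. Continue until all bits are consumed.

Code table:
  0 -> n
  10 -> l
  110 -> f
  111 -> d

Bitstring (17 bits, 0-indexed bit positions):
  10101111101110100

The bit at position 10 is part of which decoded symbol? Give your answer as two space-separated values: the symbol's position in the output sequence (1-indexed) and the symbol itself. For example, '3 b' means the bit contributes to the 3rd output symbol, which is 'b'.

Bit 0: prefix='1' (no match yet)
Bit 1: prefix='10' -> emit 'l', reset
Bit 2: prefix='1' (no match yet)
Bit 3: prefix='10' -> emit 'l', reset
Bit 4: prefix='1' (no match yet)
Bit 5: prefix='11' (no match yet)
Bit 6: prefix='111' -> emit 'd', reset
Bit 7: prefix='1' (no match yet)
Bit 8: prefix='11' (no match yet)
Bit 9: prefix='110' -> emit 'f', reset
Bit 10: prefix='1' (no match yet)
Bit 11: prefix='11' (no match yet)
Bit 12: prefix='111' -> emit 'd', reset
Bit 13: prefix='0' -> emit 'n', reset
Bit 14: prefix='1' (no match yet)

Answer: 5 d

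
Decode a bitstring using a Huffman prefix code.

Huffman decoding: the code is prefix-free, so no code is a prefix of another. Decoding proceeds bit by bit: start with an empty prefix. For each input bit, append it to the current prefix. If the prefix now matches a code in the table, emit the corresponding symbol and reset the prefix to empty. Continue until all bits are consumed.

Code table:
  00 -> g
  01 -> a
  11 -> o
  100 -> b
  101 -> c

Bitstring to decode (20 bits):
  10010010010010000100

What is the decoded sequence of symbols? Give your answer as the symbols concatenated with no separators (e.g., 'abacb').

Bit 0: prefix='1' (no match yet)
Bit 1: prefix='10' (no match yet)
Bit 2: prefix='100' -> emit 'b', reset
Bit 3: prefix='1' (no match yet)
Bit 4: prefix='10' (no match yet)
Bit 5: prefix='100' -> emit 'b', reset
Bit 6: prefix='1' (no match yet)
Bit 7: prefix='10' (no match yet)
Bit 8: prefix='100' -> emit 'b', reset
Bit 9: prefix='1' (no match yet)
Bit 10: prefix='10' (no match yet)
Bit 11: prefix='100' -> emit 'b', reset
Bit 12: prefix='1' (no match yet)
Bit 13: prefix='10' (no match yet)
Bit 14: prefix='100' -> emit 'b', reset
Bit 15: prefix='0' (no match yet)
Bit 16: prefix='00' -> emit 'g', reset
Bit 17: prefix='1' (no match yet)
Bit 18: prefix='10' (no match yet)
Bit 19: prefix='100' -> emit 'b', reset

Answer: bbbbbgb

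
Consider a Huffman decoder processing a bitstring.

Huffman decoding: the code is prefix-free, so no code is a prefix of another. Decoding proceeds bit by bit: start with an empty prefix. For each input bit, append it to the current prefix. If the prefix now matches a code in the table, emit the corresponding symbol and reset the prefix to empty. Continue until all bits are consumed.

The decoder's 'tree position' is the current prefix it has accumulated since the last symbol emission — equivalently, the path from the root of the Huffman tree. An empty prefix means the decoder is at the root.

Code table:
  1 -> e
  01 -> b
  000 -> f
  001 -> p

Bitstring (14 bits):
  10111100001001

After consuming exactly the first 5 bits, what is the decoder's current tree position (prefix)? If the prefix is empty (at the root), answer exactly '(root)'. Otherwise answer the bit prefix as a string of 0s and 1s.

Bit 0: prefix='1' -> emit 'e', reset
Bit 1: prefix='0' (no match yet)
Bit 2: prefix='01' -> emit 'b', reset
Bit 3: prefix='1' -> emit 'e', reset
Bit 4: prefix='1' -> emit 'e', reset

Answer: (root)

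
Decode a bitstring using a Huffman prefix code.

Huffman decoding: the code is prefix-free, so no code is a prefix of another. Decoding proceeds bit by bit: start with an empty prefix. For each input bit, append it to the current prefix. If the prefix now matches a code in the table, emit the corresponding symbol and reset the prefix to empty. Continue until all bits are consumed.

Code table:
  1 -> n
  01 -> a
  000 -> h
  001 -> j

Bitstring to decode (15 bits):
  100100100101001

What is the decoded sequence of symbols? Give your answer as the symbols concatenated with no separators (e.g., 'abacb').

Bit 0: prefix='1' -> emit 'n', reset
Bit 1: prefix='0' (no match yet)
Bit 2: prefix='00' (no match yet)
Bit 3: prefix='001' -> emit 'j', reset
Bit 4: prefix='0' (no match yet)
Bit 5: prefix='00' (no match yet)
Bit 6: prefix='001' -> emit 'j', reset
Bit 7: prefix='0' (no match yet)
Bit 8: prefix='00' (no match yet)
Bit 9: prefix='001' -> emit 'j', reset
Bit 10: prefix='0' (no match yet)
Bit 11: prefix='01' -> emit 'a', reset
Bit 12: prefix='0' (no match yet)
Bit 13: prefix='00' (no match yet)
Bit 14: prefix='001' -> emit 'j', reset

Answer: njjjaj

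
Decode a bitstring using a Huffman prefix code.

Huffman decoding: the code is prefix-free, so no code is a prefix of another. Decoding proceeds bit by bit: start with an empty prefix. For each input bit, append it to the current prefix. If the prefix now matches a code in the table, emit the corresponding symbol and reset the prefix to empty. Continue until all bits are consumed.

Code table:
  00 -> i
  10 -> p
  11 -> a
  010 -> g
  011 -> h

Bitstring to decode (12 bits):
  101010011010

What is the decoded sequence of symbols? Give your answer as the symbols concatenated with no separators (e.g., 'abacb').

Bit 0: prefix='1' (no match yet)
Bit 1: prefix='10' -> emit 'p', reset
Bit 2: prefix='1' (no match yet)
Bit 3: prefix='10' -> emit 'p', reset
Bit 4: prefix='1' (no match yet)
Bit 5: prefix='10' -> emit 'p', reset
Bit 6: prefix='0' (no match yet)
Bit 7: prefix='01' (no match yet)
Bit 8: prefix='011' -> emit 'h', reset
Bit 9: prefix='0' (no match yet)
Bit 10: prefix='01' (no match yet)
Bit 11: prefix='010' -> emit 'g', reset

Answer: ppphg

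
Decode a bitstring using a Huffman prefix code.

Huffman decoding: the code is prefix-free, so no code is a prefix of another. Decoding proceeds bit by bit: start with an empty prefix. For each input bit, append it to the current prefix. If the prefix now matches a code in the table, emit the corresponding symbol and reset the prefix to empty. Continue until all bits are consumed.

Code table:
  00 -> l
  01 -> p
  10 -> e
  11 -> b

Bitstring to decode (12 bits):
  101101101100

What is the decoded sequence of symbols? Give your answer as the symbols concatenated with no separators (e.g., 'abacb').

Answer: ebpebl

Derivation:
Bit 0: prefix='1' (no match yet)
Bit 1: prefix='10' -> emit 'e', reset
Bit 2: prefix='1' (no match yet)
Bit 3: prefix='11' -> emit 'b', reset
Bit 4: prefix='0' (no match yet)
Bit 5: prefix='01' -> emit 'p', reset
Bit 6: prefix='1' (no match yet)
Bit 7: prefix='10' -> emit 'e', reset
Bit 8: prefix='1' (no match yet)
Bit 9: prefix='11' -> emit 'b', reset
Bit 10: prefix='0' (no match yet)
Bit 11: prefix='00' -> emit 'l', reset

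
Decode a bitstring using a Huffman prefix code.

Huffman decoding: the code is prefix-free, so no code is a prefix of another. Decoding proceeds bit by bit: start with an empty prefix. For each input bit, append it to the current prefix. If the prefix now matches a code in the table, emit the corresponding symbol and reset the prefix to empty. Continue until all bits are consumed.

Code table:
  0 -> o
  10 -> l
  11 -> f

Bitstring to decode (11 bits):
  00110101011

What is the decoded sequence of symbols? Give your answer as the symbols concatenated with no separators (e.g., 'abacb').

Answer: oofollf

Derivation:
Bit 0: prefix='0' -> emit 'o', reset
Bit 1: prefix='0' -> emit 'o', reset
Bit 2: prefix='1' (no match yet)
Bit 3: prefix='11' -> emit 'f', reset
Bit 4: prefix='0' -> emit 'o', reset
Bit 5: prefix='1' (no match yet)
Bit 6: prefix='10' -> emit 'l', reset
Bit 7: prefix='1' (no match yet)
Bit 8: prefix='10' -> emit 'l', reset
Bit 9: prefix='1' (no match yet)
Bit 10: prefix='11' -> emit 'f', reset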